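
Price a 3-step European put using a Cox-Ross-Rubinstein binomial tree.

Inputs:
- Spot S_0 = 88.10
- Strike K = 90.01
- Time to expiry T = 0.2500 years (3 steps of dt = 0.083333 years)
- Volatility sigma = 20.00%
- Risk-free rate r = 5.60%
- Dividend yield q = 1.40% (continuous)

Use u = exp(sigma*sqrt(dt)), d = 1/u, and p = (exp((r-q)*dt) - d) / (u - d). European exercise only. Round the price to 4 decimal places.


dt = T/N = 0.083333
u = exp(sigma*sqrt(dt)) = 1.059434; d = 1/u = 0.943900
p = (exp((r-q)*dt) - d) / (u - d) = 0.515917
Discount per step: exp(-r*dt) = 0.995344
Stock lattice S(k, i) with i counting down-moves:
  k=0: S(0,0) = 88.1000
  k=1: S(1,0) = 93.3362; S(1,1) = 83.1576
  k=2: S(2,0) = 98.8835; S(2,1) = 88.1000; S(2,2) = 78.4925
  k=3: S(3,0) = 104.7606; S(3,1) = 93.3362; S(3,2) = 83.1576; S(3,3) = 74.0890
Terminal payoffs V(N, i) = max(K - S_T, 0):
  V(3,0) = 0.000000; V(3,1) = 0.000000; V(3,2) = 6.852408; V(3,3) = 15.920972
Backward induction: V(k, i) = exp(-r*dt) * [p * V(k+1, i) + (1-p) * V(k+1, i+1)].
  V(2,0) = exp(-r*dt) * [p*0.000000 + (1-p)*0.000000] = 0.000000
  V(2,1) = exp(-r*dt) * [p*0.000000 + (1-p)*6.852408] = 3.301688
  V(2,2) = exp(-r*dt) * [p*6.852408 + (1-p)*15.920972] = 11.190000
  V(1,0) = exp(-r*dt) * [p*0.000000 + (1-p)*3.301688] = 1.590848
  V(1,1) = exp(-r*dt) * [p*3.301688 + (1-p)*11.190000] = 7.087132
  V(0,0) = exp(-r*dt) * [p*1.590848 + (1-p)*7.087132] = 4.231710

Answer: Price = V(0,0) = 4.2317


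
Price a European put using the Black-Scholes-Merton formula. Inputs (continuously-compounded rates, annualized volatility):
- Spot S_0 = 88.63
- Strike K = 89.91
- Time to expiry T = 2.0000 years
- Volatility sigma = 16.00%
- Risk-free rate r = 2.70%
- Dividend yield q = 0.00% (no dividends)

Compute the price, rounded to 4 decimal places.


Answer: Price = 6.2246

Derivation:
d1 = (ln(S/K) + (r - q + 0.5*sigma^2) * T) / (sigma * sqrt(T)) = 0.28841662
d2 = d1 - sigma * sqrt(T) = 0.06214245
exp(-rT) = 0.94743211; exp(-qT) = 1.00000000
P = K * exp(-rT) * N(-d2) - S_0 * exp(-qT) * N(-d1)
N(-d1) = 0.38651392; N(-d2) = 0.47522470
P = 89.9100 * 0.94743211 * 0.47522470 - 88.6300 * 1.00000000 * 0.38651392 = 6.2246


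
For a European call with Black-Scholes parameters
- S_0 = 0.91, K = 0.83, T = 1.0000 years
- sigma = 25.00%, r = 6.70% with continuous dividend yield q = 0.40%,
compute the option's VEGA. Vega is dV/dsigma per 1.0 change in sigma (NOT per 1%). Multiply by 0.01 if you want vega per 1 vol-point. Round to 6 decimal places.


Answer: Vega = 0.273948

Derivation:
d1 = 0.7450755949; d2 = 0.4950755949
phi(d1) = 0.3022480158; exp(-qT) = 0.9960079893; exp(-rT) = 0.9351952013
Vega = S * exp(-qT) * phi(d1) * sqrt(T) = 0.9100 * 0.9960079893 * 0.3022480158 * 1.0000000000 = 0.273948


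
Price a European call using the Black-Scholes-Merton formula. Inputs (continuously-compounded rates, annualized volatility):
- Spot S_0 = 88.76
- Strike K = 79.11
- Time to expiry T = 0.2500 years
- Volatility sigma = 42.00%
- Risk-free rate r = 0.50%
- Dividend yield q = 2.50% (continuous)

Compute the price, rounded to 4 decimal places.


Answer: Price = 12.5245

Derivation:
d1 = (ln(S/K) + (r - q + 0.5*sigma^2) * T) / (sigma * sqrt(T)) = 0.62927052
d2 = d1 - sigma * sqrt(T) = 0.41927052
exp(-rT) = 0.99875078; exp(-qT) = 0.99376949
C = S_0 * exp(-qT) * N(d1) - K * exp(-rT) * N(d2)
N(d1) = 0.73541402; N(d2) = 0.66249078
C = 88.7600 * 0.99376949 * 0.73541402 - 79.1100 * 0.99875078 * 0.66249078 = 12.5245


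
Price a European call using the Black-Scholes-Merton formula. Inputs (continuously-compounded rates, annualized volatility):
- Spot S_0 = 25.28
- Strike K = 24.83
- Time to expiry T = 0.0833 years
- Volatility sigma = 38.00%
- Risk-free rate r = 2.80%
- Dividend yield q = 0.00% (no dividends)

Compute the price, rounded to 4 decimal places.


d1 = (ln(S/K) + (r - q + 0.5*sigma^2) * T) / (sigma * sqrt(T)) = 0.23986983
d2 = d1 - sigma * sqrt(T) = 0.13019522
exp(-rT) = 0.99767032; exp(-qT) = 1.00000000
C = S_0 * exp(-qT) * N(d1) - K * exp(-rT) * N(d2)
N(d1) = 0.59478441; N(d2) = 0.55179401
C = 25.2800 * 1.00000000 * 0.59478441 - 24.8300 * 0.99767032 * 0.55179401 = 1.3670

Answer: Price = 1.3670


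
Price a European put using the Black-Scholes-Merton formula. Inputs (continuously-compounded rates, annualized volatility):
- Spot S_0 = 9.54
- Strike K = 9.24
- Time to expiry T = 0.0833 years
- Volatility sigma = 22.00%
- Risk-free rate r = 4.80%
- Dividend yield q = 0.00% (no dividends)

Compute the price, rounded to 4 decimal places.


Answer: Price = 0.1060

Derivation:
d1 = (ln(S/K) + (r - q + 0.5*sigma^2) * T) / (sigma * sqrt(T)) = 0.59792685
d2 = d1 - sigma * sqrt(T) = 0.53443103
exp(-rT) = 0.99600958; exp(-qT) = 1.00000000
P = K * exp(-rT) * N(-d2) - S_0 * exp(-qT) * N(-d1)
N(-d1) = 0.27494437; N(-d2) = 0.29652168
P = 9.2400 * 0.99600958 * 0.29652168 - 9.5400 * 1.00000000 * 0.27494437 = 0.1060


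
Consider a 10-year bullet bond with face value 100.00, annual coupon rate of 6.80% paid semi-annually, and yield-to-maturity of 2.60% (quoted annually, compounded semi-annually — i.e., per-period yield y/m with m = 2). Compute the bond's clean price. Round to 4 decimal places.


Answer: Price = 136.7751

Derivation:
Coupon per period c = face * coupon_rate / m = 3.400000
Periods per year m = 2; per-period yield y/m = 0.013000
Number of cashflows N = 20
Cashflows (t years, CF_t, discount factor 1/(1+y/m)^(m*t), PV):
  t = 0.5000: CF_t = 3.400000, DF = 0.987167, PV = 3.356367
  t = 1.0000: CF_t = 3.400000, DF = 0.974498, PV = 3.313294
  t = 1.5000: CF_t = 3.400000, DF = 0.961992, PV = 3.270774
  t = 2.0000: CF_t = 3.400000, DF = 0.949647, PV = 3.228800
  t = 2.5000: CF_t = 3.400000, DF = 0.937460, PV = 3.187364
  t = 3.0000: CF_t = 3.400000, DF = 0.925429, PV = 3.146460
  t = 3.5000: CF_t = 3.400000, DF = 0.913553, PV = 3.106081
  t = 4.0000: CF_t = 3.400000, DF = 0.901829, PV = 3.066220
  t = 4.5000: CF_t = 3.400000, DF = 0.890256, PV = 3.026871
  t = 5.0000: CF_t = 3.400000, DF = 0.878831, PV = 2.988027
  t = 5.5000: CF_t = 3.400000, DF = 0.867553, PV = 2.949681
  t = 6.0000: CF_t = 3.400000, DF = 0.856420, PV = 2.911827
  t = 6.5000: CF_t = 3.400000, DF = 0.845429, PV = 2.874459
  t = 7.0000: CF_t = 3.400000, DF = 0.834580, PV = 2.837571
  t = 7.5000: CF_t = 3.400000, DF = 0.823869, PV = 2.801156
  t = 8.0000: CF_t = 3.400000, DF = 0.813296, PV = 2.765208
  t = 8.5000: CF_t = 3.400000, DF = 0.802859, PV = 2.729722
  t = 9.0000: CF_t = 3.400000, DF = 0.792556, PV = 2.694691
  t = 9.5000: CF_t = 3.400000, DF = 0.782385, PV = 2.660109
  t = 10.0000: CF_t = 103.400000, DF = 0.772345, PV = 79.860428
Price P = sum_t PV_t = 136.775109


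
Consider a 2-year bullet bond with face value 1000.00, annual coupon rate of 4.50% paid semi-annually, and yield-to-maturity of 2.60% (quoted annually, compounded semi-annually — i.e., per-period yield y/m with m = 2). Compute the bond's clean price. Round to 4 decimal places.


Answer: Price = 1036.7964

Derivation:
Coupon per period c = face * coupon_rate / m = 22.500000
Periods per year m = 2; per-period yield y/m = 0.013000
Number of cashflows N = 4
Cashflows (t years, CF_t, discount factor 1/(1+y/m)^(m*t), PV):
  t = 0.5000: CF_t = 22.500000, DF = 0.987167, PV = 22.211254
  t = 1.0000: CF_t = 22.500000, DF = 0.974498, PV = 21.926213
  t = 1.5000: CF_t = 22.500000, DF = 0.961992, PV = 21.644830
  t = 2.0000: CF_t = 1022.500000, DF = 0.949647, PV = 971.014098
Price P = sum_t PV_t = 1036.796394


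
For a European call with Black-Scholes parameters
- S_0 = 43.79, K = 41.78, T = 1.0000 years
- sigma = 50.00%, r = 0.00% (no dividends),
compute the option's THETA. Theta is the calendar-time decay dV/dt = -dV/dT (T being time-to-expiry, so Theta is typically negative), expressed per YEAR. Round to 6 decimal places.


d1 = 0.3439754494; d2 = -0.1560245506
phi(d1) = 0.3760255867; exp(-qT) = 1.0000000000; exp(-rT) = 1.0000000000
Theta = -S*exp(-qT)*phi(d1)*sigma/(2*sqrt(T)) - r*K*exp(-rT)*N(d2) + q*S*exp(-qT)*N(d1)
N(d1) = 0.6345676253; N(d2) = 0.4380068348; sqrt(T) = 1.0000000000
Term 1 = -43.7900 * 1.0000000000 * 0.3760255867 * 0.5000 / (2 * 1.0000000000) = -4.1165401104
Term 2 = -0.0000 * 41.7800 * 1.0000000000 * 0.4380068348 = -0.0000000000
Term 3 = 0 (no dividend yield, q = 0)
Theta = -4.1165401104 + (-0.0000000000) + (0.0000000000) = -4.116540

Answer: Theta = -4.116540


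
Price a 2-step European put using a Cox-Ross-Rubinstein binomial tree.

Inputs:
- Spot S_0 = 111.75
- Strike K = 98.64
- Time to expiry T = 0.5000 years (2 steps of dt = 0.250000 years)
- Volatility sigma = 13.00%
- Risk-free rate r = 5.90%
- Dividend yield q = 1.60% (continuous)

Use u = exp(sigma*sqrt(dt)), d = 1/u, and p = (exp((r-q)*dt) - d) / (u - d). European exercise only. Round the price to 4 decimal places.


Answer: Price = V(0,0) = 0.0934

Derivation:
dt = T/N = 0.250000
u = exp(sigma*sqrt(dt)) = 1.067159; d = 1/u = 0.937067
p = (exp((r-q)*dt) - d) / (u - d) = 0.566836
Discount per step: exp(-r*dt) = 0.985358
Stock lattice S(k, i) with i counting down-moves:
  k=0: S(0,0) = 111.7500
  k=1: S(1,0) = 119.2550; S(1,1) = 104.7173
  k=2: S(2,0) = 127.2641; S(2,1) = 111.7500; S(2,2) = 98.1272
Terminal payoffs V(N, i) = max(K - S_T, 0):
  V(2,0) = 0.000000; V(2,1) = 0.000000; V(2,2) = 0.512836
Backward induction: V(k, i) = exp(-r*dt) * [p * V(k+1, i) + (1-p) * V(k+1, i+1)].
  V(1,0) = exp(-r*dt) * [p*0.000000 + (1-p)*0.000000] = 0.000000
  V(1,1) = exp(-r*dt) * [p*0.000000 + (1-p)*0.512836] = 0.218890
  V(0,0) = exp(-r*dt) * [p*0.000000 + (1-p)*0.218890] = 0.093427


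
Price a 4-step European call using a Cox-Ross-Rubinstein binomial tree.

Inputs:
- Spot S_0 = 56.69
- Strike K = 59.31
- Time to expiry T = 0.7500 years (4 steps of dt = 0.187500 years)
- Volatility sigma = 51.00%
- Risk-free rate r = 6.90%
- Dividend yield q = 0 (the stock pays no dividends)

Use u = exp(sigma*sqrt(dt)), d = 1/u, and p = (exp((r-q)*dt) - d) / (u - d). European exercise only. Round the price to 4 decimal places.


Answer: Price = V(0,0) = 9.8860

Derivation:
dt = T/N = 0.187500
u = exp(sigma*sqrt(dt)) = 1.247119; d = 1/u = 0.801848
p = (exp((r-q)*dt) - d) / (u - d) = 0.474258
Discount per step: exp(-r*dt) = 0.987146
Stock lattice S(k, i) with i counting down-moves:
  k=0: S(0,0) = 56.6900
  k=1: S(1,0) = 70.6992; S(1,1) = 45.4568
  k=2: S(2,0) = 88.1704; S(2,1) = 56.6900; S(2,2) = 36.4494
  k=3: S(3,0) = 109.9590; S(3,1) = 70.6992; S(3,2) = 45.4568; S(3,3) = 29.2269
  k=4: S(4,0) = 137.1320; S(4,1) = 88.1704; S(4,2) = 56.6900; S(4,3) = 36.4494; S(4,4) = 23.4355
Terminal payoffs V(N, i) = max(S_T - K, 0):
  V(4,0) = 77.821969; V(4,1) = 28.860354; V(4,2) = 0.000000; V(4,3) = 0.000000; V(4,4) = 0.000000
Backward induction: V(k, i) = exp(-r*dt) * [p * V(k+1, i) + (1-p) * V(k+1, i+1)].
  V(3,0) = exp(-r*dt) * [p*77.821969 + (1-p)*28.860354] = 51.411347
  V(3,1) = exp(-r*dt) * [p*28.860354 + (1-p)*0.000000] = 13.511322
  V(3,2) = exp(-r*dt) * [p*0.000000 + (1-p)*0.000000] = 0.000000
  V(3,3) = exp(-r*dt) * [p*0.000000 + (1-p)*0.000000] = 0.000000
  V(2,0) = exp(-r*dt) * [p*51.411347 + (1-p)*13.511322] = 31.080998
  V(2,1) = exp(-r*dt) * [p*13.511322 + (1-p)*0.000000] = 6.325488
  V(2,2) = exp(-r*dt) * [p*0.000000 + (1-p)*0.000000] = 0.000000
  V(1,0) = exp(-r*dt) * [p*31.080998 + (1-p)*6.325488] = 17.833769
  V(1,1) = exp(-r*dt) * [p*6.325488 + (1-p)*0.000000] = 2.961353
  V(0,0) = exp(-r*dt) * [p*17.833769 + (1-p)*2.961353] = 9.885988


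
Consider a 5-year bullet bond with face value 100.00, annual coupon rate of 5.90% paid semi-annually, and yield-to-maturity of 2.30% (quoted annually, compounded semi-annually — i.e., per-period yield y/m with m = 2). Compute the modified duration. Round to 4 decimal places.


Coupon per period c = face * coupon_rate / m = 2.950000
Periods per year m = 2; per-period yield y/m = 0.011500
Number of cashflows N = 10
Cashflows (t years, CF_t, discount factor 1/(1+y/m)^(m*t), PV):
  t = 0.5000: CF_t = 2.950000, DF = 0.988631, PV = 2.916461
  t = 1.0000: CF_t = 2.950000, DF = 0.977391, PV = 2.883303
  t = 1.5000: CF_t = 2.950000, DF = 0.966279, PV = 2.850522
  t = 2.0000: CF_t = 2.950000, DF = 0.955293, PV = 2.818113
  t = 2.5000: CF_t = 2.950000, DF = 0.944432, PV = 2.786074
  t = 3.0000: CF_t = 2.950000, DF = 0.933694, PV = 2.754398
  t = 3.5000: CF_t = 2.950000, DF = 0.923079, PV = 2.723083
  t = 4.0000: CF_t = 2.950000, DF = 0.912584, PV = 2.692123
  t = 4.5000: CF_t = 2.950000, DF = 0.902209, PV = 2.661516
  t = 5.0000: CF_t = 102.950000, DF = 0.891951, PV = 91.826383
Price P = sum_t PV_t = 116.911975
First compute Macaulay numerator sum_t t * PV_t:
  t * PV_t at t = 0.5000: 1.458230
  t * PV_t at t = 1.0000: 2.883303
  t * PV_t at t = 1.5000: 4.275783
  t * PV_t at t = 2.0000: 5.636227
  t * PV_t at t = 2.5000: 6.965184
  t * PV_t at t = 3.0000: 8.263194
  t * PV_t at t = 3.5000: 9.530789
  t * PV_t at t = 4.0000: 10.768493
  t * PV_t at t = 4.5000: 11.976821
  t * PV_t at t = 5.0000: 459.131917
Macaulay duration D = 520.889939 / 116.911975 = 4.455403
Modified duration = D / (1 + y/m) = 4.455403 / (1 + 0.011500) = 4.404748

Answer: Modified duration = 4.4047


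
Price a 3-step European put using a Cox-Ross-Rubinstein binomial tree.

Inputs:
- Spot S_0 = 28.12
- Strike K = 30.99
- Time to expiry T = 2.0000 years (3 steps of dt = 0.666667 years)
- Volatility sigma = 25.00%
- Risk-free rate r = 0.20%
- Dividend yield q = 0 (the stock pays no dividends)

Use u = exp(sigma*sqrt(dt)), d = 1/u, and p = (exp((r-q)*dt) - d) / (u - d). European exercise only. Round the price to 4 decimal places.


dt = T/N = 0.666667
u = exp(sigma*sqrt(dt)) = 1.226450; d = 1/u = 0.815361
p = (exp((r-q)*dt) - d) / (u - d) = 0.452391
Discount per step: exp(-r*dt) = 0.998668
Stock lattice S(k, i) with i counting down-moves:
  k=0: S(0,0) = 28.1200
  k=1: S(1,0) = 34.4878; S(1,1) = 22.9280
  k=2: S(2,0) = 42.2976; S(2,1) = 28.1200; S(2,2) = 18.6946
  k=3: S(3,0) = 51.8759; S(3,1) = 34.4878; S(3,2) = 22.9280; S(3,3) = 15.2428
Terminal payoffs V(N, i) = max(K - S_T, 0):
  V(3,0) = 0.000000; V(3,1) = 0.000000; V(3,2) = 8.062045; V(3,3) = 15.747179
Backward induction: V(k, i) = exp(-r*dt) * [p * V(k+1, i) + (1-p) * V(k+1, i+1)].
  V(2,0) = exp(-r*dt) * [p*0.000000 + (1-p)*0.000000] = 0.000000
  V(2,1) = exp(-r*dt) * [p*0.000000 + (1-p)*8.062045] = 4.408966
  V(2,2) = exp(-r*dt) * [p*8.062045 + (1-p)*15.747179] = 12.254144
  V(1,0) = exp(-r*dt) * [p*0.000000 + (1-p)*4.408966] = 2.411172
  V(1,1) = exp(-r*dt) * [p*4.408966 + (1-p)*12.254144] = 8.693457
  V(0,0) = exp(-r*dt) * [p*2.411172 + (1-p)*8.693457] = 5.843611

Answer: Price = V(0,0) = 5.8436


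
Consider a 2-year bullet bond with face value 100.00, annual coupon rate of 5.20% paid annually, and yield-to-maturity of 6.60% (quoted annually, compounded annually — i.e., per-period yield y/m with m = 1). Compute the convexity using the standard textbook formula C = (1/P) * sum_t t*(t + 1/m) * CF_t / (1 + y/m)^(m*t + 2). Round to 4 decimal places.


Answer: Convexity = 5.1038

Derivation:
Coupon per period c = face * coupon_rate / m = 5.200000
Periods per year m = 1; per-period yield y/m = 0.066000
Number of cashflows N = 2
Cashflows (t years, CF_t, discount factor 1/(1+y/m)^(m*t), PV):
  t = 1.0000: CF_t = 5.200000, DF = 0.938086, PV = 4.878049
  t = 2.0000: CF_t = 105.200000, DF = 0.880006, PV = 92.576622
Price P = sum_t PV_t = 97.454671
Convexity numerator sum_t t*(t + 1/m) * CF_t / (1+y/m)^(m*t + 2):
  t = 1.0000: term = 8.585424
  t = 2.0000: term = 488.807850
Convexity = (1/P) * sum = 497.393273 / 97.454671 = 5.103842


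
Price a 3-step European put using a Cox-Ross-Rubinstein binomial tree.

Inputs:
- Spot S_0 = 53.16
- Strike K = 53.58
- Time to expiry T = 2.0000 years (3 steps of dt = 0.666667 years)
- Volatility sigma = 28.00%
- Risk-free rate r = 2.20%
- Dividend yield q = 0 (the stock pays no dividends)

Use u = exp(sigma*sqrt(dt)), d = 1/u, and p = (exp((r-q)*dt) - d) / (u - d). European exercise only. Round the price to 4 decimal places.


dt = T/N = 0.666667
u = exp(sigma*sqrt(dt)) = 1.256863; d = 1/u = 0.795632
p = (exp((r-q)*dt) - d) / (u - d) = 0.475126
Discount per step: exp(-r*dt) = 0.985440
Stock lattice S(k, i) with i counting down-moves:
  k=0: S(0,0) = 53.1600
  k=1: S(1,0) = 66.8148; S(1,1) = 42.2958
  k=2: S(2,0) = 83.9771; S(2,1) = 53.1600; S(2,2) = 33.6519
  k=3: S(3,0) = 105.5477; S(3,1) = 66.8148; S(3,2) = 42.2958; S(3,3) = 26.7745
Terminal payoffs V(N, i) = max(K - S_T, 0):
  V(3,0) = 0.000000; V(3,1) = 0.000000; V(3,2) = 11.284225; V(3,3) = 26.805522
Backward induction: V(k, i) = exp(-r*dt) * [p * V(k+1, i) + (1-p) * V(k+1, i+1)].
  V(2,0) = exp(-r*dt) * [p*0.000000 + (1-p)*0.000000] = 0.000000
  V(2,1) = exp(-r*dt) * [p*0.000000 + (1-p)*11.284225] = 5.836561
  V(2,2) = exp(-r*dt) * [p*11.284225 + (1-p)*26.805522] = 19.148041
  V(1,0) = exp(-r*dt) * [p*0.000000 + (1-p)*5.836561] = 3.018856
  V(1,1) = exp(-r*dt) * [p*5.836561 + (1-p)*19.148041] = 12.636705
  V(0,0) = exp(-r*dt) * [p*3.018856 + (1-p)*12.636705] = 7.949560

Answer: Price = V(0,0) = 7.9496


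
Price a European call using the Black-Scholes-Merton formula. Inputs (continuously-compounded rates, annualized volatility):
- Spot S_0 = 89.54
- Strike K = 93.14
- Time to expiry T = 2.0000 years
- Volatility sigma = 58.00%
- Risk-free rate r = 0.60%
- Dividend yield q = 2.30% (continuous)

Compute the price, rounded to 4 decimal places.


Answer: Price = 25.1042

Derivation:
d1 = (ln(S/K) + (r - q + 0.5*sigma^2) * T) / (sigma * sqrt(T)) = 0.32061406
d2 = d1 - sigma * sqrt(T) = -0.49962981
exp(-rT) = 0.98807171; exp(-qT) = 0.95504196
C = S_0 * exp(-qT) * N(d1) - K * exp(-rT) * N(d2)
N(d1) = 0.62574856; N(d2) = 0.30866788
C = 89.5400 * 0.95504196 * 0.62574856 - 93.1400 * 0.98807171 * 0.30866788 = 25.1042


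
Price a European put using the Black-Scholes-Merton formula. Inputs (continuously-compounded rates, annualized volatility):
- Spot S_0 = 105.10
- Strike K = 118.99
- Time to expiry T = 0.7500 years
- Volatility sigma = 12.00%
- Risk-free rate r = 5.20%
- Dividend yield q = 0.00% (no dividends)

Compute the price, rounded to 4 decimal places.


d1 = (ln(S/K) + (r - q + 0.5*sigma^2) * T) / (sigma * sqrt(T)) = -0.76717513
d2 = d1 - sigma * sqrt(T) = -0.87109818
exp(-rT) = 0.96175071; exp(-qT) = 1.00000000
P = K * exp(-rT) * N(-d2) - S_0 * exp(-qT) * N(-d1)
N(-d1) = 0.77851130; N(-d2) = 0.80814973
P = 118.9900 * 0.96175071 * 0.80814973 - 105.1000 * 1.00000000 * 0.77851130 = 10.6621

Answer: Price = 10.6621


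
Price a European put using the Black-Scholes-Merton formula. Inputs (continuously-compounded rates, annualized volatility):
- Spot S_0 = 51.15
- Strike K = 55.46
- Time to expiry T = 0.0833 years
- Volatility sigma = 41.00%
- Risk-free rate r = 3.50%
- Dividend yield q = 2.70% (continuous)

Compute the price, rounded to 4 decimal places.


Answer: Price = 5.1946

Derivation:
d1 = (ln(S/K) + (r - q + 0.5*sigma^2) * T) / (sigma * sqrt(T)) = -0.61886119
d2 = d1 - sigma * sqrt(T) = -0.73719432
exp(-rT) = 0.99708875; exp(-qT) = 0.99775343
P = K * exp(-rT) * N(-d2) - S_0 * exp(-qT) * N(-d1)
N(-d1) = 0.73199610; N(-d2) = 0.76949791
P = 55.4600 * 0.99708875 * 0.76949791 - 51.1500 * 0.99775343 * 0.73199610 = 5.1946


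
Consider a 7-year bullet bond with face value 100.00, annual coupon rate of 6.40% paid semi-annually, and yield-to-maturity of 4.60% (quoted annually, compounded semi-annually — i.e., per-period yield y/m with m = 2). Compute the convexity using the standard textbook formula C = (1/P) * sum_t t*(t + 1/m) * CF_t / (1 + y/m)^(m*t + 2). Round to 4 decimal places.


Answer: Convexity = 39.0421

Derivation:
Coupon per period c = face * coupon_rate / m = 3.200000
Periods per year m = 2; per-period yield y/m = 0.023000
Number of cashflows N = 14
Cashflows (t years, CF_t, discount factor 1/(1+y/m)^(m*t), PV):
  t = 0.5000: CF_t = 3.200000, DF = 0.977517, PV = 3.128055
  t = 1.0000: CF_t = 3.200000, DF = 0.955540, PV = 3.057727
  t = 1.5000: CF_t = 3.200000, DF = 0.934056, PV = 2.988980
  t = 2.0000: CF_t = 3.200000, DF = 0.913056, PV = 2.921780
  t = 2.5000: CF_t = 3.200000, DF = 0.892528, PV = 2.856089
  t = 3.0000: CF_t = 3.200000, DF = 0.872461, PV = 2.791876
  t = 3.5000: CF_t = 3.200000, DF = 0.852846, PV = 2.729107
  t = 4.0000: CF_t = 3.200000, DF = 0.833671, PV = 2.667749
  t = 4.5000: CF_t = 3.200000, DF = 0.814928, PV = 2.607770
  t = 5.0000: CF_t = 3.200000, DF = 0.796606, PV = 2.549140
  t = 5.5000: CF_t = 3.200000, DF = 0.778696, PV = 2.491828
  t = 6.0000: CF_t = 3.200000, DF = 0.761189, PV = 2.435804
  t = 6.5000: CF_t = 3.200000, DF = 0.744075, PV = 2.381040
  t = 7.0000: CF_t = 103.200000, DF = 0.727346, PV = 75.062120
Price P = sum_t PV_t = 110.669065
Convexity numerator sum_t t*(t + 1/m) * CF_t / (1+y/m)^(m*t + 2):
  t = 0.5000: term = 1.494490
  t = 1.0000: term = 4.382669
  t = 1.5000: term = 8.568268
  t = 2.0000: term = 13.959382
  t = 2.5000: term = 20.468302
  t = 3.0000: term = 28.011361
  t = 3.5000: term = 36.508779
  t = 4.0000: term = 45.884515
  t = 4.5000: term = 56.066123
  t = 5.0000: term = 66.984615
  t = 5.5000: term = 78.574329
  t = 6.0000: term = 90.772796
  t = 6.5000: term = 103.520621
  t = 7.0000: term = 3765.553838
Convexity = (1/P) * sum = 4320.750089 / 110.669065 = 39.042076


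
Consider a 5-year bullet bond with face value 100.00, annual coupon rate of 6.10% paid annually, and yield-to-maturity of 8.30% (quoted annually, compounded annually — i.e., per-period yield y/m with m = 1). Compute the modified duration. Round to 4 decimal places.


Answer: Modified duration = 4.0891

Derivation:
Coupon per period c = face * coupon_rate / m = 6.100000
Periods per year m = 1; per-period yield y/m = 0.083000
Number of cashflows N = 5
Cashflows (t years, CF_t, discount factor 1/(1+y/m)^(m*t), PV):
  t = 1.0000: CF_t = 6.100000, DF = 0.923361, PV = 5.632502
  t = 2.0000: CF_t = 6.100000, DF = 0.852596, PV = 5.200833
  t = 3.0000: CF_t = 6.100000, DF = 0.787254, PV = 4.802247
  t = 4.0000: CF_t = 6.100000, DF = 0.726919, PV = 4.434207
  t = 5.0000: CF_t = 106.100000, DF = 0.671209, PV = 71.215266
Price P = sum_t PV_t = 91.285056
First compute Macaulay numerator sum_t t * PV_t:
  t * PV_t at t = 1.0000: 5.632502
  t * PV_t at t = 2.0000: 10.401666
  t * PV_t at t = 3.0000: 14.406740
  t * PV_t at t = 4.0000: 17.736830
  t * PV_t at t = 5.0000: 356.076330
Macaulay duration D = 404.254069 / 91.285056 = 4.428480
Modified duration = D / (1 + y/m) = 4.428480 / (1 + 0.083000) = 4.089086


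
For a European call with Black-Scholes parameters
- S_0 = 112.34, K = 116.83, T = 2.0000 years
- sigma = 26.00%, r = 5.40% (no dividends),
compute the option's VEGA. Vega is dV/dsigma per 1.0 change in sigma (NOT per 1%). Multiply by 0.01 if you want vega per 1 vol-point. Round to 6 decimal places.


Answer: Vega = 59.166146

Derivation:
d1 = 0.3709865654; d2 = 0.0032910392
phi(d1) = 0.3724121719; exp(-qT) = 1.0000000000; exp(-rT) = 0.8976275964
Vega = S * exp(-qT) * phi(d1) * sqrt(T) = 112.3400 * 1.0000000000 * 0.3724121719 * 1.4142135624 = 59.166146


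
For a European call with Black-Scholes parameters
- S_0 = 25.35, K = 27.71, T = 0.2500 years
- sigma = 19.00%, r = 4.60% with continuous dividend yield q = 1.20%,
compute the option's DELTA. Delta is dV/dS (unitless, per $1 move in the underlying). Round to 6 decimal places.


Answer: Delta = 0.211214

Derivation:
d1 = -0.8000224088; d2 = -0.8950224088
phi(d1) = 0.2896863594; exp(-qT) = 0.9970044955; exp(-rT) = 0.9885658722
N(d1) = 0.2118489070
Delta = exp(-qT) * N(d1) = 0.9970044955 * 0.2118489070 = 0.211214


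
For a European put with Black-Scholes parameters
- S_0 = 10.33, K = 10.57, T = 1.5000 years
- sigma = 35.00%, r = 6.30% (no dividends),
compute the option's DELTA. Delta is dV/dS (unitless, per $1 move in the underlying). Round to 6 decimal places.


Answer: Delta = -0.351526

Derivation:
d1 = 0.3812047182; d2 = -0.0474559868
phi(d1) = 0.3709837374; exp(-qT) = 1.0000000000; exp(-rT) = 0.9098277346
N(-d1) = 0.3515256742
Delta = -exp(-qT) * N(-d1) = -1.0000000000 * 0.3515256742 = -0.351526


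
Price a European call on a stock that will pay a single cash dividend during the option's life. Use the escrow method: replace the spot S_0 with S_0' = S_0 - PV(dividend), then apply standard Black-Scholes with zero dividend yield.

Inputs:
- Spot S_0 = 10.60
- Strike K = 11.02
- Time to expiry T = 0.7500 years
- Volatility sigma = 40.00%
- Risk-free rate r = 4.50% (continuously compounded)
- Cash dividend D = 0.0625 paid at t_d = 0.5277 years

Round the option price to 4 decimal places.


PV(D) = D * exp(-r * t_d) = 0.0625 * 0.97653323 = 0.06103333
S_0' = S_0 - PV(D) = 10.6000 - 0.06103333 = 10.53896667
d1 = (ln(S_0'/K) + (r + sigma^2/2)*T) / (sigma*sqrt(T)) = 0.14179057
d2 = d1 - sigma*sqrt(T) = -0.20461959
exp(-rT) = 0.96681318
N(d1) = 0.55637729; N(d2) = 0.41893468
C = S_0' * N(d1) - K * exp(-rT) * N(d2) = 10.53896667 * 0.55637729 - 11.0200 * 0.96681318 * 0.41893468 = 1.4002

Answer: Price = 1.4002


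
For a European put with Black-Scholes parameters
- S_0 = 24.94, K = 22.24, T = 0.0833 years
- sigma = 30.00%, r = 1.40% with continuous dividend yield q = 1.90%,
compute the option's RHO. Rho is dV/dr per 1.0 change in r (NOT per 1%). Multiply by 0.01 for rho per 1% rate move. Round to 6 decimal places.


d1 = 1.3618083249; d2 = 1.2752231067
phi(d1) = 0.1578358847; exp(-qT) = 0.9984185518; exp(-rT) = 0.9988344797
N(-d2) = 0.1011151425
Rho = -K*T*exp(-rT)*N(-d2) = -22.2400 * 0.0833 * 0.9988344797 * 0.1011151425 = -0.187107

Answer: Rho = -0.187107


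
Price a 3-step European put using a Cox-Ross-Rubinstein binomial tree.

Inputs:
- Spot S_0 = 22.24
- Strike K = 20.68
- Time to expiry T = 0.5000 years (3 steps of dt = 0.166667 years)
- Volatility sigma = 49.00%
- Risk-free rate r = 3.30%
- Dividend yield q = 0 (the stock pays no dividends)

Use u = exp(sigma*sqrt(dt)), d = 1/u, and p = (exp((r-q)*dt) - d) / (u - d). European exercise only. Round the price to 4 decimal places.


dt = T/N = 0.166667
u = exp(sigma*sqrt(dt)) = 1.221454; d = 1/u = 0.818697
p = (exp((r-q)*dt) - d) / (u - d) = 0.463849
Discount per step: exp(-r*dt) = 0.994515
Stock lattice S(k, i) with i counting down-moves:
  k=0: S(0,0) = 22.2400
  k=1: S(1,0) = 27.1651; S(1,1) = 18.2078
  k=2: S(2,0) = 33.1809; S(2,1) = 22.2400; S(2,2) = 14.9067
  k=3: S(3,0) = 40.5290; S(3,1) = 27.1651; S(3,2) = 18.2078; S(3,3) = 12.2040
Terminal payoffs V(N, i) = max(K - S_T, 0):
  V(3,0) = 0.000000; V(3,1) = 0.000000; V(3,2) = 2.472187; V(3,3) = 8.475955
Backward induction: V(k, i) = exp(-r*dt) * [p * V(k+1, i) + (1-p) * V(k+1, i+1)].
  V(2,0) = exp(-r*dt) * [p*0.000000 + (1-p)*0.000000] = 0.000000
  V(2,1) = exp(-r*dt) * [p*0.000000 + (1-p)*2.472187] = 1.318195
  V(2,2) = exp(-r*dt) * [p*2.472187 + (1-p)*8.475955] = 5.659897
  V(1,0) = exp(-r*dt) * [p*0.000000 + (1-p)*1.318195] = 0.702875
  V(1,1) = exp(-r*dt) * [p*1.318195 + (1-p)*5.659897] = 3.626004
  V(0,0) = exp(-r*dt) * [p*0.702875 + (1-p)*3.626004] = 2.257661

Answer: Price = V(0,0) = 2.2577


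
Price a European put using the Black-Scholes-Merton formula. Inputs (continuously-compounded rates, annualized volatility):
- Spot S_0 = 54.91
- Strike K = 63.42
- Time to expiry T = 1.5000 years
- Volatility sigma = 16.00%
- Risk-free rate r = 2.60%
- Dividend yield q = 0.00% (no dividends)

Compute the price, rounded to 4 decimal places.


Answer: Price = 8.1978

Derivation:
d1 = (ln(S/K) + (r - q + 0.5*sigma^2) * T) / (sigma * sqrt(T)) = -0.43827387
d2 = d1 - sigma * sqrt(T) = -0.63423305
exp(-rT) = 0.96175071; exp(-qT) = 1.00000000
P = K * exp(-rT) * N(-d2) - S_0 * exp(-qT) * N(-d1)
N(-d1) = 0.66940612; N(-d2) = 0.73703563
P = 63.4200 * 0.96175071 * 0.73703563 - 54.9100 * 1.00000000 * 0.66940612 = 8.1978


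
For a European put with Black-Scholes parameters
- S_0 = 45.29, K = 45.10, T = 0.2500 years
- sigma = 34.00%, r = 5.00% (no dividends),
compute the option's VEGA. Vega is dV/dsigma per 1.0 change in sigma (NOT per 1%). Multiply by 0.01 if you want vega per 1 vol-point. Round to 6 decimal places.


Answer: Vega = 8.883616

Derivation:
d1 = 0.1832588886; d2 = 0.0132588886
phi(d1) = 0.3922992085; exp(-qT) = 1.0000000000; exp(-rT) = 0.9875778005
Vega = S * exp(-qT) * phi(d1) * sqrt(T) = 45.2900 * 1.0000000000 * 0.3922992085 * 0.5000000000 = 8.883616


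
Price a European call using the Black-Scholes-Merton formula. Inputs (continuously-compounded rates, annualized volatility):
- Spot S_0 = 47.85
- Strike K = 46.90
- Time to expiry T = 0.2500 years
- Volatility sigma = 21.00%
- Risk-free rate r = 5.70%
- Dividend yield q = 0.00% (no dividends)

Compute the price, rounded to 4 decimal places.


d1 = (ln(S/K) + (r - q + 0.5*sigma^2) * T) / (sigma * sqrt(T)) = 0.37919945
d2 = d1 - sigma * sqrt(T) = 0.27419945
exp(-rT) = 0.98585105; exp(-qT) = 1.00000000
C = S_0 * exp(-qT) * N(d1) - K * exp(-rT) * N(d2)
N(d1) = 0.64773012; N(d2) = 0.60803433
C = 47.8500 * 1.00000000 * 0.64773012 - 46.9000 * 0.98585105 * 0.60803433 = 2.8806

Answer: Price = 2.8806


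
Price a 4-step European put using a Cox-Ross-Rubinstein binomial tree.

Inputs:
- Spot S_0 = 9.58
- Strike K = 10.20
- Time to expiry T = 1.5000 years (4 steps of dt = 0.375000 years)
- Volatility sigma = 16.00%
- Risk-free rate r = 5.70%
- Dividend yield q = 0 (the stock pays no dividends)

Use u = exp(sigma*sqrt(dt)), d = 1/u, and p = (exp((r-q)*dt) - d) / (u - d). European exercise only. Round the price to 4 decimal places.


dt = T/N = 0.375000
u = exp(sigma*sqrt(dt)) = 1.102940; d = 1/u = 0.906667
p = (exp((r-q)*dt) - d) / (u - d) = 0.585601
Discount per step: exp(-r*dt) = 0.978852
Stock lattice S(k, i) with i counting down-moves:
  k=0: S(0,0) = 9.5800
  k=1: S(1,0) = 10.5662; S(1,1) = 8.6859
  k=2: S(2,0) = 11.6539; S(2,1) = 9.5800; S(2,2) = 7.8752
  k=3: S(3,0) = 12.8535; S(3,1) = 10.5662; S(3,2) = 8.6859; S(3,3) = 7.1402
  k=4: S(4,0) = 14.1766; S(4,1) = 11.6539; S(4,2) = 9.5800; S(4,3) = 7.8752; S(4,4) = 6.4738
Terminal payoffs V(N, i) = max(K - S_T, 0):
  V(4,0) = 0.000000; V(4,1) = 0.000000; V(4,2) = 0.620000; V(4,3) = 2.324801; V(4,4) = 3.726226
Backward induction: V(k, i) = exp(-r*dt) * [p * V(k+1, i) + (1-p) * V(k+1, i+1)].
  V(3,0) = exp(-r*dt) * [p*0.000000 + (1-p)*0.000000] = 0.000000
  V(3,1) = exp(-r*dt) * [p*0.000000 + (1-p)*0.620000] = 0.251494
  V(3,2) = exp(-r*dt) * [p*0.620000 + (1-p)*2.324801] = 1.298415
  V(3,3) = exp(-r*dt) * [p*2.324801 + (1-p)*3.726226] = 2.844103
  V(2,0) = exp(-r*dt) * [p*0.000000 + (1-p)*0.251494] = 0.102015
  V(2,1) = exp(-r*dt) * [p*0.251494 + (1-p)*1.298415] = 0.670843
  V(2,2) = exp(-r*dt) * [p*1.298415 + (1-p)*2.844103] = 1.897940
  V(1,0) = exp(-r*dt) * [p*0.102015 + (1-p)*0.670843] = 0.330594
  V(1,1) = exp(-r*dt) * [p*0.670843 + (1-p)*1.897940] = 1.154409
  V(0,0) = exp(-r*dt) * [p*0.330594 + (1-p)*1.154409] = 0.657770

Answer: Price = V(0,0) = 0.6578


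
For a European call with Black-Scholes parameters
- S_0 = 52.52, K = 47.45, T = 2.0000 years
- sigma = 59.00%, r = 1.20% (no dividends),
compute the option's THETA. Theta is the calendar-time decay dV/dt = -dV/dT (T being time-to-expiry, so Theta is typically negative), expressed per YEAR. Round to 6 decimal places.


d1 = 0.5676240054; d2 = -0.2667619964
phi(d1) = 0.3395829476; exp(-qT) = 1.0000000000; exp(-rT) = 0.9762857098
Theta = -S*exp(-qT)*phi(d1)*sigma/(2*sqrt(T)) - r*K*exp(-rT)*N(d2) + q*S*exp(-qT)*N(d1)
N(d1) = 0.7148548483; N(d2) = 0.3948262083; sqrt(T) = 1.4142135624
Term 1 = -52.5200 * 1.0000000000 * 0.3395829476 * 0.5900 / (2 * 1.4142135624) = -3.7202969765
Term 2 = -0.0120 * 47.4500 * 0.9762857098 * 0.3948262083 = -0.2194827375
Term 3 = 0 (no dividend yield, q = 0)
Theta = -3.7202969765 + (-0.2194827375) + (0.0000000000) = -3.939780

Answer: Theta = -3.939780


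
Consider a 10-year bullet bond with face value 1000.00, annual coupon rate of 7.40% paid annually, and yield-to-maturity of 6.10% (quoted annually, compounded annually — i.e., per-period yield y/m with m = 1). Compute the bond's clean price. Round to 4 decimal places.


Answer: Price = 1095.2294

Derivation:
Coupon per period c = face * coupon_rate / m = 74.000000
Periods per year m = 1; per-period yield y/m = 0.061000
Number of cashflows N = 10
Cashflows (t years, CF_t, discount factor 1/(1+y/m)^(m*t), PV):
  t = 1.0000: CF_t = 74.000000, DF = 0.942507, PV = 69.745523
  t = 2.0000: CF_t = 74.000000, DF = 0.888320, PV = 65.735649
  t = 3.0000: CF_t = 74.000000, DF = 0.837247, PV = 61.956313
  t = 4.0000: CF_t = 74.000000, DF = 0.789112, PV = 58.394263
  t = 5.0000: CF_t = 74.000000, DF = 0.743743, PV = 55.037006
  t = 6.0000: CF_t = 74.000000, DF = 0.700983, PV = 51.872767
  t = 7.0000: CF_t = 74.000000, DF = 0.660682, PV = 48.890450
  t = 8.0000: CF_t = 74.000000, DF = 0.622697, PV = 46.079594
  t = 9.0000: CF_t = 74.000000, DF = 0.586897, PV = 43.430344
  t = 10.0000: CF_t = 1074.000000, DF = 0.553154, PV = 594.087538
Price P = sum_t PV_t = 1095.229447


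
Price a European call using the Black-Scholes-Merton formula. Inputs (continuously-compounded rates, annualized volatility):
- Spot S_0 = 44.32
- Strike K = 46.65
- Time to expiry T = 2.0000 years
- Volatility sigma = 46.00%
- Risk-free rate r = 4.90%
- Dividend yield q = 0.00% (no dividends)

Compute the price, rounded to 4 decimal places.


Answer: Price = 12.0844

Derivation:
d1 = (ln(S/K) + (r - q + 0.5*sigma^2) * T) / (sigma * sqrt(T)) = 0.39715285
d2 = d1 - sigma * sqrt(T) = -0.25338539
exp(-rT) = 0.90664890; exp(-qT) = 1.00000000
C = S_0 * exp(-qT) * N(d1) - K * exp(-rT) * N(d2)
N(d1) = 0.65437263; N(d2) = 0.39998521
C = 44.3200 * 1.00000000 * 0.65437263 - 46.6500 * 0.90664890 * 0.39998521 = 12.0844


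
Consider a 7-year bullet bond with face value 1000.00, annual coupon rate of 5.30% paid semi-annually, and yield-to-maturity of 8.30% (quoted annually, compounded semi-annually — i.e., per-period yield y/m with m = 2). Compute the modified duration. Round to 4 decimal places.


Answer: Modified duration = 5.5915

Derivation:
Coupon per period c = face * coupon_rate / m = 26.500000
Periods per year m = 2; per-period yield y/m = 0.041500
Number of cashflows N = 14
Cashflows (t years, CF_t, discount factor 1/(1+y/m)^(m*t), PV):
  t = 0.5000: CF_t = 26.500000, DF = 0.960154, PV = 25.444071
  t = 1.0000: CF_t = 26.500000, DF = 0.921895, PV = 24.430217
  t = 1.5000: CF_t = 26.500000, DF = 0.885161, PV = 23.456761
  t = 2.0000: CF_t = 26.500000, DF = 0.849890, PV = 22.522095
  t = 2.5000: CF_t = 26.500000, DF = 0.816025, PV = 21.624671
  t = 3.0000: CF_t = 26.500000, DF = 0.783510, PV = 20.763006
  t = 3.5000: CF_t = 26.500000, DF = 0.752290, PV = 19.935675
  t = 4.0000: CF_t = 26.500000, DF = 0.722314, PV = 19.141311
  t = 4.5000: CF_t = 26.500000, DF = 0.693532, PV = 18.378599
  t = 5.0000: CF_t = 26.500000, DF = 0.665897, PV = 17.646279
  t = 5.5000: CF_t = 26.500000, DF = 0.639364, PV = 16.943138
  t = 6.0000: CF_t = 26.500000, DF = 0.613887, PV = 16.268016
  t = 6.5000: CF_t = 26.500000, DF = 0.589426, PV = 15.619794
  t = 7.0000: CF_t = 1026.500000, DF = 0.565940, PV = 580.937102
Price P = sum_t PV_t = 843.110735
First compute Macaulay numerator sum_t t * PV_t:
  t * PV_t at t = 0.5000: 12.722036
  t * PV_t at t = 1.0000: 24.430217
  t * PV_t at t = 1.5000: 35.185142
  t * PV_t at t = 2.0000: 45.044189
  t * PV_t at t = 2.5000: 54.061677
  t * PV_t at t = 3.0000: 62.289018
  t * PV_t at t = 3.5000: 69.774864
  t * PV_t at t = 4.0000: 76.565244
  t * PV_t at t = 4.5000: 82.703696
  t * PV_t at t = 5.0000: 88.231393
  t * PV_t at t = 5.5000: 93.187261
  t * PV_t at t = 6.0000: 97.608094
  t * PV_t at t = 6.5000: 101.528662
  t * PV_t at t = 7.0000: 4066.559712
Macaulay duration D = 4909.891205 / 843.110735 = 5.823543
Modified duration = D / (1 + y/m) = 5.823543 / (1 + 0.041500) = 5.591495


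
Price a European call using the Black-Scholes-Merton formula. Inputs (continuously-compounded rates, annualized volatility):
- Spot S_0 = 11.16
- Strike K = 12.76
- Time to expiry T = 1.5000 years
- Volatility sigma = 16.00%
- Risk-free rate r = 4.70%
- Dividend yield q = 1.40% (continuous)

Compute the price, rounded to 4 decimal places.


Answer: Price = 0.4901

Derivation:
d1 = (ln(S/K) + (r - q + 0.5*sigma^2) * T) / (sigma * sqrt(T)) = -0.33312714
d2 = d1 - sigma * sqrt(T) = -0.52908632
exp(-rT) = 0.93192774; exp(-qT) = 0.97921896
C = S_0 * exp(-qT) * N(d1) - K * exp(-rT) * N(d2)
N(d1) = 0.36951916; N(d2) = 0.29837279
C = 11.1600 * 0.97921896 * 0.36951916 - 12.7600 * 0.93192774 * 0.29837279 = 0.4901


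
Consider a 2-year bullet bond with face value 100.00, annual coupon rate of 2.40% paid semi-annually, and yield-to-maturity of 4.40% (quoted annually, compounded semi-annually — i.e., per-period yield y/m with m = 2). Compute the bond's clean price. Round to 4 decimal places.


Coupon per period c = face * coupon_rate / m = 1.200000
Periods per year m = 2; per-period yield y/m = 0.022000
Number of cashflows N = 4
Cashflows (t years, CF_t, discount factor 1/(1+y/m)^(m*t), PV):
  t = 0.5000: CF_t = 1.200000, DF = 0.978474, PV = 1.174168
  t = 1.0000: CF_t = 1.200000, DF = 0.957411, PV = 1.148893
  t = 1.5000: CF_t = 1.200000, DF = 0.936801, PV = 1.124161
  t = 2.0000: CF_t = 101.200000, DF = 0.916635, PV = 92.763458
Price P = sum_t PV_t = 96.210680

Answer: Price = 96.2107


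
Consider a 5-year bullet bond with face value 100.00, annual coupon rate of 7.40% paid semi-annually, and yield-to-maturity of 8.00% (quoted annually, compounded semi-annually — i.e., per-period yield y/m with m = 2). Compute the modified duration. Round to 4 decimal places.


Answer: Modified duration = 4.0945

Derivation:
Coupon per period c = face * coupon_rate / m = 3.700000
Periods per year m = 2; per-period yield y/m = 0.040000
Number of cashflows N = 10
Cashflows (t years, CF_t, discount factor 1/(1+y/m)^(m*t), PV):
  t = 0.5000: CF_t = 3.700000, DF = 0.961538, PV = 3.557692
  t = 1.0000: CF_t = 3.700000, DF = 0.924556, PV = 3.420858
  t = 1.5000: CF_t = 3.700000, DF = 0.888996, PV = 3.289287
  t = 2.0000: CF_t = 3.700000, DF = 0.854804, PV = 3.162776
  t = 2.5000: CF_t = 3.700000, DF = 0.821927, PV = 3.041130
  t = 3.0000: CF_t = 3.700000, DF = 0.790315, PV = 2.924164
  t = 3.5000: CF_t = 3.700000, DF = 0.759918, PV = 2.811696
  t = 4.0000: CF_t = 3.700000, DF = 0.730690, PV = 2.703554
  t = 4.5000: CF_t = 3.700000, DF = 0.702587, PV = 2.599571
  t = 5.0000: CF_t = 103.700000, DF = 0.675564, PV = 70.056004
Price P = sum_t PV_t = 97.566731
First compute Macaulay numerator sum_t t * PV_t:
  t * PV_t at t = 0.5000: 1.778846
  t * PV_t at t = 1.0000: 3.420858
  t * PV_t at t = 1.5000: 4.933930
  t * PV_t at t = 2.0000: 6.325551
  t * PV_t at t = 2.5000: 7.602826
  t * PV_t at t = 3.0000: 8.772491
  t * PV_t at t = 3.5000: 9.840936
  t * PV_t at t = 4.0000: 10.814215
  t * PV_t at t = 4.5000: 11.698069
  t * PV_t at t = 5.0000: 350.280022
Macaulay duration D = 415.467743 / 97.566731 = 4.258293
Modified duration = D / (1 + y/m) = 4.258293 / (1 + 0.040000) = 4.094513


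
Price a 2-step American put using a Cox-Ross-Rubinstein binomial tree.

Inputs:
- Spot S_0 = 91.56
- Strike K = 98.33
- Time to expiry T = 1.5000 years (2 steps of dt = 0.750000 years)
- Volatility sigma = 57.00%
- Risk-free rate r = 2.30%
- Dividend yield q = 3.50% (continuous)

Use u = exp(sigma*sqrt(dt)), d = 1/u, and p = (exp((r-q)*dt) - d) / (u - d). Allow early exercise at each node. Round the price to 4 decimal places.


dt = T/N = 0.750000
u = exp(sigma*sqrt(dt)) = 1.638260; d = 1/u = 0.610404
p = (exp((r-q)*dt) - d) / (u - d) = 0.370321
Discount per step: exp(-r*dt) = 0.982898
Stock lattice S(k, i) with i counting down-moves:
  k=0: S(0,0) = 91.5600
  k=1: S(1,0) = 149.9991; S(1,1) = 55.8886
  k=2: S(2,0) = 245.7374; S(2,1) = 91.5600; S(2,2) = 34.1146
Terminal payoffs V(N, i) = max(K - S_T, 0):
  V(2,0) = 0.000000; V(2,1) = 6.770000; V(2,2) = 64.215397
Backward induction: V(k, i) = exp(-r*dt) * [p * V(k+1, i) + (1-p) * V(k+1, i+1)]; then take max(V_cont, immediate exercise) for American.
  V(1,0) = exp(-r*dt) * [p*0.000000 + (1-p)*6.770000] = 4.190022; exercise = 0.000000; V(1,0) = max -> 4.190022
  V(1,1) = exp(-r*dt) * [p*6.770000 + (1-p)*64.215397] = 42.207763; exercise = 42.441423; V(1,1) = max -> 42.441423
  V(0,0) = exp(-r*dt) * [p*4.190022 + (1-p)*42.441423] = 27.792548; exercise = 6.770000; V(0,0) = max -> 27.792548

Answer: Price = V(0,0) = 27.7925


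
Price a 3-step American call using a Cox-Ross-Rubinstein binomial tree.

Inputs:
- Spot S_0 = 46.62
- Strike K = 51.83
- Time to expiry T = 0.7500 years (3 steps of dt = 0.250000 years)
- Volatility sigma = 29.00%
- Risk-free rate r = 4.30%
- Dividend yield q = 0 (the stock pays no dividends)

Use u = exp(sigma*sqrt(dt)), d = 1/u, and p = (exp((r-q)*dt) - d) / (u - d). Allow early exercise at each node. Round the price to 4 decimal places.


Answer: Price = V(0,0) = 3.2095

Derivation:
dt = T/N = 0.250000
u = exp(sigma*sqrt(dt)) = 1.156040; d = 1/u = 0.865022
p = (exp((r-q)*dt) - d) / (u - d) = 0.500952
Discount per step: exp(-r*dt) = 0.989308
Stock lattice S(k, i) with i counting down-moves:
  k=0: S(0,0) = 46.6200
  k=1: S(1,0) = 53.8946; S(1,1) = 40.3273
  k=2: S(2,0) = 62.3042; S(2,1) = 46.6200; S(2,2) = 34.8840
  k=3: S(3,0) = 72.0262; S(3,1) = 53.8946; S(3,2) = 40.3273; S(3,3) = 30.1755
Terminal payoffs V(N, i) = max(S_T - K, 0):
  V(3,0) = 20.196178; V(3,1) = 2.064565; V(3,2) = 0.000000; V(3,3) = 0.000000
Backward induction: V(k, i) = exp(-r*dt) * [p * V(k+1, i) + (1-p) * V(k+1, i+1)]; then take max(V_cont, immediate exercise) for American.
  V(2,0) = exp(-r*dt) * [p*20.196178 + (1-p)*2.064565] = 11.028438; exercise = 10.474249; V(2,0) = max -> 11.028438
  V(2,1) = exp(-r*dt) * [p*2.064565 + (1-p)*0.000000] = 1.023189; exercise = 0.000000; V(2,1) = max -> 1.023189
  V(2,2) = exp(-r*dt) * [p*0.000000 + (1-p)*0.000000] = 0.000000; exercise = 0.000000; V(2,2) = max -> 0.000000
  V(1,0) = exp(-r*dt) * [p*11.028438 + (1-p)*1.023189] = 5.970806; exercise = 2.064565; V(1,0) = max -> 5.970806
  V(1,1) = exp(-r*dt) * [p*1.023189 + (1-p)*0.000000] = 0.507088; exercise = 0.000000; V(1,1) = max -> 0.507088
  V(0,0) = exp(-r*dt) * [p*5.970806 + (1-p)*0.507088] = 3.209461; exercise = 0.000000; V(0,0) = max -> 3.209461
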